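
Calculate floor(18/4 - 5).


18/4 = 4.5
4.5 - 5 = -0.5
floor(-0.5) = -1

-1


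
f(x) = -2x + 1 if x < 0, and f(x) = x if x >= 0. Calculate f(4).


4 satisfies x >= 0
f(4) = 4

4


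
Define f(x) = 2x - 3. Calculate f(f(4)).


f(4) = 5
f(5) = 7

7


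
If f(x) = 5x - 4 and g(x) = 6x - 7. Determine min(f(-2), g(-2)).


f(-2) = -14
g(-2) = -19
min = -19

-19


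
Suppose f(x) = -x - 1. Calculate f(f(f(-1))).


f(-1) = 0
f(0) = -1
f(-1) = 0

0


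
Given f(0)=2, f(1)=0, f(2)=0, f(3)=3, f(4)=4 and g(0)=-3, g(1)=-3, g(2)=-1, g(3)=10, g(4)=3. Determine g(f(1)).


f(1) = 0
g(0) = -3

-3


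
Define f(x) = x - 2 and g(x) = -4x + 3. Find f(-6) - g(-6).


f(-6) = -8
g(-6) = 27
Difference = -35

-35


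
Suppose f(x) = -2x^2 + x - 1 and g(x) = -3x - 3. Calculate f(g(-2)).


g(-2) = 3
f(3) = (-2)*(3)^2 + 1*(3) - 1 = -16

-16


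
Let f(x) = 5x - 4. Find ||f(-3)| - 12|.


f(-3) = -19
|-19| = 19
|19 - 12| = 7

7


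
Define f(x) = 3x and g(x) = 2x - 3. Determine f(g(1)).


g(1) = -1
f(-1) = -3

-3


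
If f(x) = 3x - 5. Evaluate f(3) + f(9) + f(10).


f(3) = 4
f(9) = 22
f(10) = 25
Sum = 51

51


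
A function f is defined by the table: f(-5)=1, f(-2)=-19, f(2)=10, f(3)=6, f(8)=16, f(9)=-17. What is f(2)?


Reading from the table at x = 2

10


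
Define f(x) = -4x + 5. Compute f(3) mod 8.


f(3) = -7
-7 mod 8 = 1

1


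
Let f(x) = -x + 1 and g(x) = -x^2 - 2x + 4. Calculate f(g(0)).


g(0) = 4
f(4) = -3

-3


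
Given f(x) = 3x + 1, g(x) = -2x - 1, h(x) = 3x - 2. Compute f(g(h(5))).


-80


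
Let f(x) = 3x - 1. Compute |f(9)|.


f(9) = 26
|26| = 26

26


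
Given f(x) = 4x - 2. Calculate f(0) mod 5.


3


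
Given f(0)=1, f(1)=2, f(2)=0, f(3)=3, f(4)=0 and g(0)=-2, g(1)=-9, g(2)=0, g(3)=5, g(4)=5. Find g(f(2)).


f(2) = 0
g(0) = -2

-2


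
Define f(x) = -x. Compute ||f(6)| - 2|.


f(6) = -6
|-6| = 6
|6 - 2| = 4

4


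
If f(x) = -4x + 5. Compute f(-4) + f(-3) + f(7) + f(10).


-20


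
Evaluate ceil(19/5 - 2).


19/5 = 3.8
3.8 - 2 = 1.8
ceil(1.8) = 2

2


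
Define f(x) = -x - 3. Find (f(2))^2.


f(2) = -5
(-5)^2 = 25

25


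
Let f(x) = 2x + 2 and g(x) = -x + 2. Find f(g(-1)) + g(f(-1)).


f(g(-1)) = 8
g(f(-1)) = 2
Sum = 10

10


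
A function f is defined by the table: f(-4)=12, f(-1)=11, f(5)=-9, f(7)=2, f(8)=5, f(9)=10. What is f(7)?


Reading from the table at x = 7

2


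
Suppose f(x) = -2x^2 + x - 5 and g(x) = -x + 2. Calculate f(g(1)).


g(1) = 1
f(1) = (-2)*(1)^2 + 1*(1) - 5 = -6

-6


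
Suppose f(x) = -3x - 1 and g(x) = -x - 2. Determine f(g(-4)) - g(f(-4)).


f(g(-4)) = -7
g(f(-4)) = -13
Difference = 6

6


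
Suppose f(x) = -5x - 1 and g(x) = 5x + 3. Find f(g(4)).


g(4) = 23
f(23) = -116

-116


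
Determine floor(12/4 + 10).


12/4 = 3
3 + 10 = 13
floor(13) = 13

13


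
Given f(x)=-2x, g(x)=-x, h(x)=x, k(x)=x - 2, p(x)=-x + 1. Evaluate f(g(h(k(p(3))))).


p(3) = -2
k(-2) = -4
h(-4) = -4
g(-4) = 4
f(4) = -8

-8


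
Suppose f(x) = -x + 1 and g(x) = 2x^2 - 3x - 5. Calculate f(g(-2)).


g(-2) = 9
f(9) = -8

-8


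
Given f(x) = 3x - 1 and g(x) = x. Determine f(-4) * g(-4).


f(-4) = -13
g(-4) = -4
Product = 52

52


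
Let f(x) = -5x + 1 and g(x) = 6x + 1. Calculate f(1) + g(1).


f(1) = -4
g(1) = 7
Sum = 3

3


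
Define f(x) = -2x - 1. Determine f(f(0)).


f(0) = -1
f(-1) = 1

1


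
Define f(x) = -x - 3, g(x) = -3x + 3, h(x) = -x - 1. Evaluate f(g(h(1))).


h(1) = -2
g(-2) = 9
f(9) = -12

-12


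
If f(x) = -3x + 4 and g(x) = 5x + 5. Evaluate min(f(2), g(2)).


f(2) = -2
g(2) = 15
min = -2

-2


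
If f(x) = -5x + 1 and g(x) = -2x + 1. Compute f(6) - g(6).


f(6) = -29
g(6) = -11
Difference = -18

-18


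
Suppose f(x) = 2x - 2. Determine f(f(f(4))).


18


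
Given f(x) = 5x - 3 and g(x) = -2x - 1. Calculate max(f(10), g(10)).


f(10) = 47
g(10) = -21
max = 47

47


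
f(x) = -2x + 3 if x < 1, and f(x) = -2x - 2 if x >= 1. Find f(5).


5 satisfies x >= 1
f(5) = -12

-12


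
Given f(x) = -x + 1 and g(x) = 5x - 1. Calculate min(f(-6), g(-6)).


f(-6) = 7
g(-6) = -31
min = -31

-31


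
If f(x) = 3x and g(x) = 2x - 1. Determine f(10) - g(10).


11


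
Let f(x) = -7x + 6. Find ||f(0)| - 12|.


f(0) = 6
|6| = 6
|6 - 12| = 6

6


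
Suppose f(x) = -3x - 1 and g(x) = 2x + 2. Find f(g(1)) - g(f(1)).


f(g(1)) = -13
g(f(1)) = -6
Difference = -7

-7


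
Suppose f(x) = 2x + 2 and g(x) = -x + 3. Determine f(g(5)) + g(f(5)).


-11


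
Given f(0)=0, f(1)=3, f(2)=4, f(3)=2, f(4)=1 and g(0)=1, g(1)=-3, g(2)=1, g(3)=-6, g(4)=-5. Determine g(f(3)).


f(3) = 2
g(2) = 1

1


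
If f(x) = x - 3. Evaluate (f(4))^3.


f(4) = 1
(1)^3 = 1

1


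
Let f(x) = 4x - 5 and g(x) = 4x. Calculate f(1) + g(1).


f(1) = -1
g(1) = 4
Sum = 3

3


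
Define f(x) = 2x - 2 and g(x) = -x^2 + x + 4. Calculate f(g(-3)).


-18


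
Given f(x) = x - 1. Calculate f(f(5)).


f(5) = 4
f(4) = 3

3


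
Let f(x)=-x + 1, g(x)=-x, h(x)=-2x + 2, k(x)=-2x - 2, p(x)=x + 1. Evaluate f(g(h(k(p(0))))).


p(0) = 1
k(1) = -4
h(-4) = 10
g(10) = -10
f(-10) = 11

11


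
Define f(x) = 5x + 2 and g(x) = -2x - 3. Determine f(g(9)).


g(9) = -21
f(-21) = -103

-103


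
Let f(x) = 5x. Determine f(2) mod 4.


f(2) = 10
10 mod 4 = 2

2


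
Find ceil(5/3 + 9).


11


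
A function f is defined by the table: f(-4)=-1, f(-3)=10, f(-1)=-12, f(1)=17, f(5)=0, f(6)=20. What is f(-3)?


Reading from the table at x = -3

10


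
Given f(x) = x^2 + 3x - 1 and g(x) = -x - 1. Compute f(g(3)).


3


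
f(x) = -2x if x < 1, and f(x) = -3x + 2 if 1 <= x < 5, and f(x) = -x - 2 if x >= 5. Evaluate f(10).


10 satisfies x >= 5
f(10) = -12

-12


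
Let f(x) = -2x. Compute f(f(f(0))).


f(0) = 0
f(0) = 0
f(0) = 0

0


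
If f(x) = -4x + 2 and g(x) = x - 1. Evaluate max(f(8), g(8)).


f(8) = -30
g(8) = 7
max = 7

7


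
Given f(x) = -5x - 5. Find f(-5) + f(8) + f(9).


f(-5) = 20
f(8) = -45
f(9) = -50
Sum = -75

-75


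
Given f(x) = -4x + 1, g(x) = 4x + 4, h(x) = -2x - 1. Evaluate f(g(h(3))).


h(3) = -7
g(-7) = -24
f(-24) = 97

97


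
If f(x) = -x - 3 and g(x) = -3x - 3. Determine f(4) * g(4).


f(4) = -7
g(4) = -15
Product = 105

105


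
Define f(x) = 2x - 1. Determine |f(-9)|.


f(-9) = -19
|-19| = 19

19


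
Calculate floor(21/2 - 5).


21/2 = 10.5
10.5 - 5 = 5.5
floor(5.5) = 5

5


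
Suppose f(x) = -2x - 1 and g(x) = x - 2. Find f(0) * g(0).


f(0) = -1
g(0) = -2
Product = 2

2


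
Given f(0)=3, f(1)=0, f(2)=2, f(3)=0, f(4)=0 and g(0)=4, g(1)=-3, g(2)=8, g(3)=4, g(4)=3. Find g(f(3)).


f(3) = 0
g(0) = 4

4


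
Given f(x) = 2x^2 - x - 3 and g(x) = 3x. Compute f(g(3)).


g(3) = 9
f(9) = 2*(9)^2 - 1*(9) - 3 = 150

150


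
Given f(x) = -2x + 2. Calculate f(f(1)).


f(1) = 0
f(0) = 2

2


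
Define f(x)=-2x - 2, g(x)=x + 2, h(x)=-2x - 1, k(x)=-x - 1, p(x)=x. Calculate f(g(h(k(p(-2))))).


p(-2) = -2
k(-2) = 1
h(1) = -3
g(-3) = -1
f(-1) = 0

0


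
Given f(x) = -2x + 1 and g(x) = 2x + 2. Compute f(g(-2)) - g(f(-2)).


f(g(-2)) = 5
g(f(-2)) = 12
Difference = -7

-7


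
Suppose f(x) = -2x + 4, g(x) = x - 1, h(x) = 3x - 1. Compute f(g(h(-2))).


h(-2) = -7
g(-7) = -8
f(-8) = 20

20


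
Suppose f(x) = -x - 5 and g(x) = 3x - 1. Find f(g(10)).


g(10) = 29
f(29) = -34

-34


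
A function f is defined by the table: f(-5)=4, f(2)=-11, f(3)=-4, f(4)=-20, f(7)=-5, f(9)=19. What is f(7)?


Reading from the table at x = 7

-5


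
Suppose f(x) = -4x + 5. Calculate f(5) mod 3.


f(5) = -15
-15 mod 3 = 0

0


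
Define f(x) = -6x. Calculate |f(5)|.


30


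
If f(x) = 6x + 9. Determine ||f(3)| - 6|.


f(3) = 27
|27| = 27
|27 - 6| = 21

21


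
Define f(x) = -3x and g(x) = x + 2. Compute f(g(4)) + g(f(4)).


f(g(4)) = -18
g(f(4)) = -10
Sum = -28

-28


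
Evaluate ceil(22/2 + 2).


22/2 = 11
11 + 2 = 13
ceil(13) = 13

13


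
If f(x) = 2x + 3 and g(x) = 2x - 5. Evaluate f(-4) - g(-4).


f(-4) = -5
g(-4) = -13
Difference = 8

8


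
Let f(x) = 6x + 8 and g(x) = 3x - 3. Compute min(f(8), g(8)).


f(8) = 56
g(8) = 21
min = 21

21


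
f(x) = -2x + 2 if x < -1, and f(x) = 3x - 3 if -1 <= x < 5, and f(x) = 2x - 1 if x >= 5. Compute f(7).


7 satisfies x >= 5
f(7) = 13

13


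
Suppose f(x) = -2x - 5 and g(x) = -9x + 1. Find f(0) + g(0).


f(0) = -5
g(0) = 1
Sum = -4

-4


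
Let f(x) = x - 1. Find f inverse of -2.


Solve x - 1 = -2
x = (-2 + 1) / 1 = -1

-1


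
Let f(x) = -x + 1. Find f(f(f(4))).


f(4) = -3
f(-3) = 4
f(4) = -3

-3


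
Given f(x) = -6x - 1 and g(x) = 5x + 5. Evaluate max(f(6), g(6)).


f(6) = -37
g(6) = 35
max = 35

35


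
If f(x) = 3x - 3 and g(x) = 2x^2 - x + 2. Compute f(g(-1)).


g(-1) = 5
f(5) = 12

12


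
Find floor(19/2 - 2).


7


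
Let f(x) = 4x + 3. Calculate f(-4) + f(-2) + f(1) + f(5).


f(-4) = -13
f(-2) = -5
f(1) = 7
f(5) = 23
Sum = 12

12


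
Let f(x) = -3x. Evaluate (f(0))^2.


0


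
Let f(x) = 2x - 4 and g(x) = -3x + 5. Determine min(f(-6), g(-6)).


f(-6) = -16
g(-6) = 23
min = -16

-16


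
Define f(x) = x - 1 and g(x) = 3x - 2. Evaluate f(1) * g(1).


f(1) = 0
g(1) = 1
Product = 0

0


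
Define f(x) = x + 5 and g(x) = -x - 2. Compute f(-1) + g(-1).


3


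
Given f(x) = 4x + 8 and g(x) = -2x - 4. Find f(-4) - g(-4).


f(-4) = -8
g(-4) = 4
Difference = -12

-12


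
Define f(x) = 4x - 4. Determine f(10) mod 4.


f(10) = 36
36 mod 4 = 0

0


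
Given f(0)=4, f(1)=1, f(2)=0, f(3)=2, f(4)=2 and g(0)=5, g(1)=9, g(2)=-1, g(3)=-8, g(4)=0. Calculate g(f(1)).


f(1) = 1
g(1) = 9

9


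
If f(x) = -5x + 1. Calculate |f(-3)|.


f(-3) = 16
|16| = 16

16


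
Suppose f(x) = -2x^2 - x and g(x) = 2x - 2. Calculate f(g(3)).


-36


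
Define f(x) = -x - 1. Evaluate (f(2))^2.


f(2) = -3
(-3)^2 = 9

9


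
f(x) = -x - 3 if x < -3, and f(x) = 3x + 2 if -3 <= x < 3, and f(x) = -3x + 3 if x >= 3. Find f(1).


5


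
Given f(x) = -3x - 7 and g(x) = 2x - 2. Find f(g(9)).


g(9) = 16
f(16) = -55

-55


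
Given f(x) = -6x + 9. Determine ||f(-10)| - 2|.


f(-10) = 69
|69| = 69
|69 - 2| = 67

67


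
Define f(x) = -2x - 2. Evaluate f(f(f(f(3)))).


58


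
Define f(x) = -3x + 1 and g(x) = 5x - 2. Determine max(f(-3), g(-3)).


f(-3) = 10
g(-3) = -17
max = 10

10


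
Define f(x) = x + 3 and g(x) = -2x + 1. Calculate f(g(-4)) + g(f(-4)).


15


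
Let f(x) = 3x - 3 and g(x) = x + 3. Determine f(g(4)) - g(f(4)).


f(g(4)) = 18
g(f(4)) = 12
Difference = 6

6


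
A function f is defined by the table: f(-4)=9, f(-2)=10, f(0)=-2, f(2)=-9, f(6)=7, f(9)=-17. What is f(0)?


Reading from the table at x = 0

-2


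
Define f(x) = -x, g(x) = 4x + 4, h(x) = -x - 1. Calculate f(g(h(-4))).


h(-4) = 3
g(3) = 16
f(16) = -16

-16


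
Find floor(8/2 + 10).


8/2 = 4
4 + 10 = 14
floor(14) = 14

14


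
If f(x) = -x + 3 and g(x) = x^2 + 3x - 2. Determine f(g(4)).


-23


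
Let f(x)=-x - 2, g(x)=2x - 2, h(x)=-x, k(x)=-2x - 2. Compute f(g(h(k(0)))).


k(0) = -2
h(-2) = 2
g(2) = 2
f(2) = -4

-4


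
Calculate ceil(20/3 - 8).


20/3 = 6.6667
6.6667 - 8 = -1.3333
ceil(-1.3333) = -1

-1


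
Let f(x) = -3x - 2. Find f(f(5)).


f(5) = -17
f(-17) = 49

49


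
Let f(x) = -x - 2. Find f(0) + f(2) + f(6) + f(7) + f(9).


f(0) = -2
f(2) = -4
f(6) = -8
f(7) = -9
f(9) = -11
Sum = -34

-34


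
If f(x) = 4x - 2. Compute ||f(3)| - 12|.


f(3) = 10
|10| = 10
|10 - 12| = 2

2


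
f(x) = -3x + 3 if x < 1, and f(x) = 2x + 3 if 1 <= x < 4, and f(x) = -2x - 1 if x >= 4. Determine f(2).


2 satisfies 1 <= x < 4
f(2) = 7

7


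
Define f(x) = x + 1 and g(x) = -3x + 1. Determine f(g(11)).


g(11) = -32
f(-32) = -31

-31


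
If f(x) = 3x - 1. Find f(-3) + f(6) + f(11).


39


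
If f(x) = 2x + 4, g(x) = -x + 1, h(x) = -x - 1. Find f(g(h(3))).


h(3) = -4
g(-4) = 5
f(5) = 14

14


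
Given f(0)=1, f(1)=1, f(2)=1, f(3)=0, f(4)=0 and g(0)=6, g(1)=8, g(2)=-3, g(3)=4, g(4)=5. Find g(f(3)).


f(3) = 0
g(0) = 6

6


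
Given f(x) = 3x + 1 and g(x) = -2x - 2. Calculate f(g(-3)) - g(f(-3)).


f(g(-3)) = 13
g(f(-3)) = 14
Difference = -1

-1


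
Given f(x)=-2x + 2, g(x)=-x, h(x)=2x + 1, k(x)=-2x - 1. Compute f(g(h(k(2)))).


k(2) = -5
h(-5) = -9
g(-9) = 9
f(9) = -16

-16


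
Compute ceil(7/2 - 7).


-3


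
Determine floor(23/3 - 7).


23/3 = 7.6667
7.6667 - 7 = 0.6667
floor(0.6667) = 0

0


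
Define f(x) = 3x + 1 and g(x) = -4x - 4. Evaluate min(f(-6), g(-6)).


-17


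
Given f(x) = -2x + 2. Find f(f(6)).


f(6) = -10
f(-10) = 22

22


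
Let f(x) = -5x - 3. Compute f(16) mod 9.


f(16) = -83
-83 mod 9 = 7

7


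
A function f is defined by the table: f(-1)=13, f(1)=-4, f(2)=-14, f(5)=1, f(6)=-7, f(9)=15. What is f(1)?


Reading from the table at x = 1

-4


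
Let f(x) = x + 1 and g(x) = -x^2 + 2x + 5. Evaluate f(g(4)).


g(4) = -3
f(-3) = -2

-2


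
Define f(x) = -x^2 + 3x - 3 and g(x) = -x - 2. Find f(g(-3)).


g(-3) = 1
f(1) = (-1)*(1)^2 + 3*(1) - 3 = -1

-1


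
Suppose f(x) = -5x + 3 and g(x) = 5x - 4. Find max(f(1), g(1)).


f(1) = -2
g(1) = 1
max = 1

1


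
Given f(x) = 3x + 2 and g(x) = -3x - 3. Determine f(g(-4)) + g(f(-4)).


56


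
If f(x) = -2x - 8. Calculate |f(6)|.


f(6) = -20
|-20| = 20

20


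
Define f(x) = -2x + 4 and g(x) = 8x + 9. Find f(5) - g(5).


f(5) = -6
g(5) = 49
Difference = -55

-55


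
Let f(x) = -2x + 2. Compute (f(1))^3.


f(1) = 0
(0)^3 = 0

0


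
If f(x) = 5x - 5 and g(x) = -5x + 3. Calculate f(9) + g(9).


f(9) = 40
g(9) = -42
Sum = -2

-2


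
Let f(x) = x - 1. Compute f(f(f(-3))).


-6


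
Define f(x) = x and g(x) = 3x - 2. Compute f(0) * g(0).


f(0) = 0
g(0) = -2
Product = 0

0


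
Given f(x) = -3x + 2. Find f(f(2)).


f(2) = -4
f(-4) = 14

14


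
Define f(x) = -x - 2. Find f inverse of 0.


-2


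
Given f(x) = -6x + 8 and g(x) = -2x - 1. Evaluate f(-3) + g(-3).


31


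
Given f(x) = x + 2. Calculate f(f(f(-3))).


f(-3) = -1
f(-1) = 1
f(1) = 3

3


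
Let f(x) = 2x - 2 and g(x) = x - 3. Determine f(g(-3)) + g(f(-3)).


f(g(-3)) = -14
g(f(-3)) = -11
Sum = -25

-25


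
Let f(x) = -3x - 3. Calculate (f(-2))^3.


27


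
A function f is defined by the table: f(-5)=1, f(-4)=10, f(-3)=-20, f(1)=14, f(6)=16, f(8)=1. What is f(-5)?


Reading from the table at x = -5

1


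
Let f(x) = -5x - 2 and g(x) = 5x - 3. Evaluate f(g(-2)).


63


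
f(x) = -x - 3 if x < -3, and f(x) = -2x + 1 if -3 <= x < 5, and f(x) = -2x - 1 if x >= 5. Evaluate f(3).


3 satisfies -3 <= x < 5
f(3) = -5

-5


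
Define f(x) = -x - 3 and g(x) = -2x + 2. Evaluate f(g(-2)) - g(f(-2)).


f(g(-2)) = -9
g(f(-2)) = 4
Difference = -13

-13


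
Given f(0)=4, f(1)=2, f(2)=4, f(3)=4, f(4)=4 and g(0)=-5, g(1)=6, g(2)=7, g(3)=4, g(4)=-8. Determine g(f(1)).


f(1) = 2
g(2) = 7

7


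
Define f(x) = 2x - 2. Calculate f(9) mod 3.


f(9) = 16
16 mod 3 = 1

1


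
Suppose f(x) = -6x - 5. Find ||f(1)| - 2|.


f(1) = -11
|-11| = 11
|11 - 2| = 9

9


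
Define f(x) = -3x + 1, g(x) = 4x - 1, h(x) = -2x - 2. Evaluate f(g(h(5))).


h(5) = -12
g(-12) = -49
f(-49) = 148

148


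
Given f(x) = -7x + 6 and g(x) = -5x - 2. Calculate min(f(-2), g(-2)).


f(-2) = 20
g(-2) = 8
min = 8

8


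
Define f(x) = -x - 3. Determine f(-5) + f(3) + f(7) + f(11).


-28


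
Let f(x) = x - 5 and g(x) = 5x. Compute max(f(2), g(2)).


f(2) = -3
g(2) = 10
max = 10

10


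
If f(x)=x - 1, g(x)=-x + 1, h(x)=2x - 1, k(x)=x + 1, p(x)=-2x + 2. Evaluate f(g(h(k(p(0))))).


p(0) = 2
k(2) = 3
h(3) = 5
g(5) = -4
f(-4) = -5

-5


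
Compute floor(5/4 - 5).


5/4 = 1.25
1.25 - 5 = -3.75
floor(-3.75) = -4

-4


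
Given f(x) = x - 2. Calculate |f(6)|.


f(6) = 4
|4| = 4

4


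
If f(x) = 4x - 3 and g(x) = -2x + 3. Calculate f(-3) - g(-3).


f(-3) = -15
g(-3) = 9
Difference = -24

-24


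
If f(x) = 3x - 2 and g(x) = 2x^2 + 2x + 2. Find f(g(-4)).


g(-4) = 26
f(26) = 76

76


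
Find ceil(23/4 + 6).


23/4 = 5.75
5.75 + 6 = 11.75
ceil(11.75) = 12

12


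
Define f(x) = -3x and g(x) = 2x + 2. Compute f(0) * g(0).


f(0) = 0
g(0) = 2
Product = 0

0


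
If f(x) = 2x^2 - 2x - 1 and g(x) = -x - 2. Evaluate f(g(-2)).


g(-2) = 0
f(0) = 2*(0)^2 - 2*(0) - 1 = -1

-1


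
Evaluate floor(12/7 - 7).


12/7 = 1.7143
1.7143 - 7 = -5.2857
floor(-5.2857) = -6

-6


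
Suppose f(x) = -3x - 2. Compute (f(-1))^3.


f(-1) = 1
(1)^3 = 1

1


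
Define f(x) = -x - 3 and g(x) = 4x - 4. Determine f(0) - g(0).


1


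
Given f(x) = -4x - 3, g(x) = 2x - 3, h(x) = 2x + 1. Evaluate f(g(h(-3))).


h(-3) = -5
g(-5) = -13
f(-13) = 49

49


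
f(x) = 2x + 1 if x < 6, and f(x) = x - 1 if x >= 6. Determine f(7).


7 satisfies x >= 6
f(7) = 6

6


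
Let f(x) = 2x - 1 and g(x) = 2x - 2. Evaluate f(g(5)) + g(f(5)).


f(g(5)) = 15
g(f(5)) = 16
Sum = 31

31


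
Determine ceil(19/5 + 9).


19/5 = 3.8
3.8 + 9 = 12.8
ceil(12.8) = 13

13


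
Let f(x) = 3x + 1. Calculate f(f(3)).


f(3) = 10
f(10) = 31

31


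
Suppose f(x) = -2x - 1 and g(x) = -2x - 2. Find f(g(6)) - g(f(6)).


f(g(6)) = 27
g(f(6)) = 24
Difference = 3

3


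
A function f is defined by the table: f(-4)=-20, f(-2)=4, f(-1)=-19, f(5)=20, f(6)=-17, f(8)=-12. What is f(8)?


Reading from the table at x = 8

-12


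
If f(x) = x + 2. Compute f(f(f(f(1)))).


f(1) = 3
f(3) = 5
f(5) = 7
f(7) = 9

9


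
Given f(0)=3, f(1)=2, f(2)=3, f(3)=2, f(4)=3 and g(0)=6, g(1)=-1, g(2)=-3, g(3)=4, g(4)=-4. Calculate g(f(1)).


-3


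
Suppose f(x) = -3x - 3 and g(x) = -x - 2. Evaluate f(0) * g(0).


f(0) = -3
g(0) = -2
Product = 6

6


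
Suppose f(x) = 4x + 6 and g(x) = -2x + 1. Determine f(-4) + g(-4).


f(-4) = -10
g(-4) = 9
Sum = -1

-1


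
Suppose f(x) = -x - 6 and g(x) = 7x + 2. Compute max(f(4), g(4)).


f(4) = -10
g(4) = 30
max = 30

30


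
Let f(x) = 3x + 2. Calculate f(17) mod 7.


f(17) = 53
53 mod 7 = 4

4


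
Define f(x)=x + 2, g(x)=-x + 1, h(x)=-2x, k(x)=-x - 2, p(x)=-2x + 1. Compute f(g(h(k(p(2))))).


5


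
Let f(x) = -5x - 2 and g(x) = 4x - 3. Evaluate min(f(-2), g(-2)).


f(-2) = 8
g(-2) = -11
min = -11

-11


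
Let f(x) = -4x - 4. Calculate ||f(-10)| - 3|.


33


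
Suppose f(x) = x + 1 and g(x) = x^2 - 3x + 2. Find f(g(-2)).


g(-2) = 12
f(12) = 13

13


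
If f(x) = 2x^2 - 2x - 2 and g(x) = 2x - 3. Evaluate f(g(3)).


g(3) = 3
f(3) = 2*(3)^2 - 2*(3) - 2 = 10

10


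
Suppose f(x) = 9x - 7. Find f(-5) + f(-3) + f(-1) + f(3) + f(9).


f(-5) = -52
f(-3) = -34
f(-1) = -16
f(3) = 20
f(9) = 74
Sum = -8

-8


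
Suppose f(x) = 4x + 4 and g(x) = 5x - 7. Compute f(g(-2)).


g(-2) = -17
f(-17) = -64

-64


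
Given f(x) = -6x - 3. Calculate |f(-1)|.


f(-1) = 3
|3| = 3

3


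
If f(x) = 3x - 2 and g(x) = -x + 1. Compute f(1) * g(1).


f(1) = 1
g(1) = 0
Product = 0

0


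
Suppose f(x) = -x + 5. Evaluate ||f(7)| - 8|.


f(7) = -2
|-2| = 2
|2 - 8| = 6

6


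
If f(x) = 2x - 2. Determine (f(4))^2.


f(4) = 6
(6)^2 = 36

36


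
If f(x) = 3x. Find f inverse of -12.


Solve 3x = -12
x = (-12) / 3 = -4

-4


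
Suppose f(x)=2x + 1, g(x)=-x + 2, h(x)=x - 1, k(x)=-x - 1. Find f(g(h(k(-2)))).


5


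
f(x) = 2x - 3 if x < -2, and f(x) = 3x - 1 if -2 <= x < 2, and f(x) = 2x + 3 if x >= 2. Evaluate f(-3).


-3 satisfies x < -2
f(-3) = -9

-9


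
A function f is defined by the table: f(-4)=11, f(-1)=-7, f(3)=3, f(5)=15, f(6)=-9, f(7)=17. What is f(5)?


Reading from the table at x = 5

15


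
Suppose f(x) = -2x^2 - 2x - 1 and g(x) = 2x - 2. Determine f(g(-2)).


g(-2) = -6
f(-6) = (-2)*(-6)^2 - 2*(-6) - 1 = -61

-61


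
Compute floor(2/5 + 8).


2/5 = 0.4
0.4 + 8 = 8.4
floor(8.4) = 8

8


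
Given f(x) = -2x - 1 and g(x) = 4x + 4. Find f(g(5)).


g(5) = 24
f(24) = -49

-49


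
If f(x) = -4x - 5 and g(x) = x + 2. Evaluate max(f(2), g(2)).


f(2) = -13
g(2) = 4
max = 4

4


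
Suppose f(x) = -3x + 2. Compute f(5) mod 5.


f(5) = -13
-13 mod 5 = 2

2


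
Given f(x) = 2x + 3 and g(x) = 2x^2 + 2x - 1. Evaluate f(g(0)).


g(0) = -1
f(-1) = 1

1


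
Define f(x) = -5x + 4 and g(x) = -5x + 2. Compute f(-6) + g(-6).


f(-6) = 34
g(-6) = 32
Sum = 66

66


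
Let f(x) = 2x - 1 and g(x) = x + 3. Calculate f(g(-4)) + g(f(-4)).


f(g(-4)) = -3
g(f(-4)) = -6
Sum = -9

-9


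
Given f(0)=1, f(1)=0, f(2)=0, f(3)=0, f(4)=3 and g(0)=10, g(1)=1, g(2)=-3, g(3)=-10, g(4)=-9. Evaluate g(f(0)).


f(0) = 1
g(1) = 1

1


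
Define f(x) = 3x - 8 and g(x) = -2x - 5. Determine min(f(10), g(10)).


f(10) = 22
g(10) = -25
min = -25

-25


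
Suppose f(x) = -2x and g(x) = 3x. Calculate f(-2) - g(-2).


f(-2) = 4
g(-2) = -6
Difference = 10

10


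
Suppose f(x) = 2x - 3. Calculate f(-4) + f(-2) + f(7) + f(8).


6


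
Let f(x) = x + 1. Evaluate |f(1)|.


f(1) = 2
|2| = 2

2


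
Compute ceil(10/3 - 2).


10/3 = 3.3333
3.3333 - 2 = 1.3333
ceil(1.3333) = 2

2


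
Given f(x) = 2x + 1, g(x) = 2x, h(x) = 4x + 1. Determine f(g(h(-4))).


h(-4) = -15
g(-15) = -30
f(-30) = -59

-59


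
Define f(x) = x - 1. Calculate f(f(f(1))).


-2


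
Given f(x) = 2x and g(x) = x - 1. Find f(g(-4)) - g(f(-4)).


f(g(-4)) = -10
g(f(-4)) = -9
Difference = -1

-1


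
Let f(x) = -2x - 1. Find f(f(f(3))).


f(3) = -7
f(-7) = 13
f(13) = -27

-27


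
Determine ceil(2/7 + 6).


2/7 = 0.2857
0.2857 + 6 = 6.2857
ceil(6.2857) = 7

7


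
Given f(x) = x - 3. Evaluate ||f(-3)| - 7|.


f(-3) = -6
|-6| = 6
|6 - 7| = 1

1


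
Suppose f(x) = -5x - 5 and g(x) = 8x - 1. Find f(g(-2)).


80


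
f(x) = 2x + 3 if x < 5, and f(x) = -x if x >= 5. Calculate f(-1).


-1 satisfies x < 5
f(-1) = 1

1


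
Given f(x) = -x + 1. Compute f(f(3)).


3


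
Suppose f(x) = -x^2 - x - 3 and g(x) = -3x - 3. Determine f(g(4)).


g(4) = -15
f(-15) = (-1)*(-15)^2 - 1*(-15) - 3 = -213

-213


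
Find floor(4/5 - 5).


4/5 = 0.8
0.8 - 5 = -4.2
floor(-4.2) = -5

-5


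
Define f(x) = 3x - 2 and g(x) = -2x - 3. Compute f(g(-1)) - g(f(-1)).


-12


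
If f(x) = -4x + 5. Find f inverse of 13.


Solve -4x + 5 = 13
x = (13 - 5) / (-4) = -2

-2


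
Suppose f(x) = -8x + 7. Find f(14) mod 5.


f(14) = -105
-105 mod 5 = 0

0


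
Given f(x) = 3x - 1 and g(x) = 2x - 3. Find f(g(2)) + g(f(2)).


9


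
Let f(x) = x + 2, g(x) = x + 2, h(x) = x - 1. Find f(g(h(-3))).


h(-3) = -4
g(-4) = -2
f(-2) = 0

0


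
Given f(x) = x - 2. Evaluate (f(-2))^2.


f(-2) = -4
(-4)^2 = 16

16


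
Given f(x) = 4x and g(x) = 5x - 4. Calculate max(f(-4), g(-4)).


f(-4) = -16
g(-4) = -24
max = -16

-16


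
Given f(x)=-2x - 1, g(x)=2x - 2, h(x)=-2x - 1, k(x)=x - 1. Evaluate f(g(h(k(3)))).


k(3) = 2
h(2) = -5
g(-5) = -12
f(-12) = 23

23


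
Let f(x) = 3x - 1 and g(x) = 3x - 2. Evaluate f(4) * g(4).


f(4) = 11
g(4) = 10
Product = 110

110


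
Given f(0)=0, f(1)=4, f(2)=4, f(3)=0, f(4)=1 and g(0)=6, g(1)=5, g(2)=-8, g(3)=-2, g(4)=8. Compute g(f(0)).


f(0) = 0
g(0) = 6

6


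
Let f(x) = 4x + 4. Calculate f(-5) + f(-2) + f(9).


20


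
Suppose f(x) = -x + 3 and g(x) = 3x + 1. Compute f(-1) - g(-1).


f(-1) = 4
g(-1) = -2
Difference = 6

6


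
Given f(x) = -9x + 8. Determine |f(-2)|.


26


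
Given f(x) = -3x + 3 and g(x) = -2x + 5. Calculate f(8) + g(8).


f(8) = -21
g(8) = -11
Sum = -32

-32


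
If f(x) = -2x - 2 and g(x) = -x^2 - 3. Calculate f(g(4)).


g(4) = -19
f(-19) = 36

36


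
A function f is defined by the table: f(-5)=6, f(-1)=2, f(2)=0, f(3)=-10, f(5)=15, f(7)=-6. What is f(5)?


Reading from the table at x = 5

15


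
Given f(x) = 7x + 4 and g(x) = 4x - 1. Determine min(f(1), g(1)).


3


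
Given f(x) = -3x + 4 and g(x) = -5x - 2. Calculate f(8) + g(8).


f(8) = -20
g(8) = -42
Sum = -62

-62


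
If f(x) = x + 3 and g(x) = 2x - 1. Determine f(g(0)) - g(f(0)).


f(g(0)) = 2
g(f(0)) = 5
Difference = -3

-3


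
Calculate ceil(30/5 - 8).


30/5 = 6
6 - 8 = -2
ceil(-2) = -2

-2


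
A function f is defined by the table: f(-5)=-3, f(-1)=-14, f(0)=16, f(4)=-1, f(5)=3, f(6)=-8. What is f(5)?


Reading from the table at x = 5

3


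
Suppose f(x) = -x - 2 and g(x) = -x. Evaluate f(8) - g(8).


f(8) = -10
g(8) = -8
Difference = -2

-2


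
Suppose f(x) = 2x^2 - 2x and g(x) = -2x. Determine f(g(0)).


g(0) = 0
f(0) = 2*(0)^2 - 2*(0) = 0

0


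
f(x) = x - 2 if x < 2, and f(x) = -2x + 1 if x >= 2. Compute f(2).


2 satisfies x >= 2
f(2) = -3

-3


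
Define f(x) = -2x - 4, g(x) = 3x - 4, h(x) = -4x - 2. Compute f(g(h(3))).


88


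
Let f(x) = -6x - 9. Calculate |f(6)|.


f(6) = -45
|-45| = 45

45


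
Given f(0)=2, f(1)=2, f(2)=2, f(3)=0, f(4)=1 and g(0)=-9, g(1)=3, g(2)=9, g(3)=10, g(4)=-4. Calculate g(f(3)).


-9


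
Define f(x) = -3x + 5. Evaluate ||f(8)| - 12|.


f(8) = -19
|-19| = 19
|19 - 12| = 7

7


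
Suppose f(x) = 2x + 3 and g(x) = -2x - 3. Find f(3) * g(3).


f(3) = 9
g(3) = -9
Product = -81

-81


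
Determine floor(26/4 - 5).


1


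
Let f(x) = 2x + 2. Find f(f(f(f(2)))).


f(2) = 6
f(6) = 14
f(14) = 30
f(30) = 62

62


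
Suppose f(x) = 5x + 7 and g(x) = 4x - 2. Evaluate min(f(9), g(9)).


f(9) = 52
g(9) = 34
min = 34

34


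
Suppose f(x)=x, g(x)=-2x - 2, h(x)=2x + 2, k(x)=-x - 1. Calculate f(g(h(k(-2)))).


-10


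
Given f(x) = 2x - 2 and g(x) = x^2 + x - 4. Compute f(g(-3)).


g(-3) = 2
f(2) = 2

2


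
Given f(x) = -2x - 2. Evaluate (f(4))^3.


f(4) = -10
(-10)^3 = -1000

-1000


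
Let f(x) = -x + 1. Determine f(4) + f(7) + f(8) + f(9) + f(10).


-33


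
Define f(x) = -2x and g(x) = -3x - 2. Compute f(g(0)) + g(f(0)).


2


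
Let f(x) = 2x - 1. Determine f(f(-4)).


f(-4) = -9
f(-9) = -19

-19


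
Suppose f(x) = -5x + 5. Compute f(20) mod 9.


f(20) = -95
-95 mod 9 = 4

4


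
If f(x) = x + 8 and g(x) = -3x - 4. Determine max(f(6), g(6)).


14


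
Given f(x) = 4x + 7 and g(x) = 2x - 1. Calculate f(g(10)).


g(10) = 19
f(19) = 83

83


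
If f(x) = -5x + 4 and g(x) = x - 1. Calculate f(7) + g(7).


-25


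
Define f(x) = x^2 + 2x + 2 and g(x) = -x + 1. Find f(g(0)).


g(0) = 1
f(1) = 1*(1)^2 + 2*(1) + 2 = 5

5


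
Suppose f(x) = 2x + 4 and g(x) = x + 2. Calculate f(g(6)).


g(6) = 8
f(8) = 20

20


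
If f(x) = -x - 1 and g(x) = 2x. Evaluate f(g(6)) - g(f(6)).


f(g(6)) = -13
g(f(6)) = -14
Difference = 1

1


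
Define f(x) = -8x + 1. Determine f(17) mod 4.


f(17) = -135
-135 mod 4 = 1

1


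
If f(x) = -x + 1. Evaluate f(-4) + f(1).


f(-4) = 5
f(1) = 0
Sum = 5

5


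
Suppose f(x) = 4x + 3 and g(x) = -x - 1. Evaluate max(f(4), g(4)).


f(4) = 19
g(4) = -5
max = 19

19


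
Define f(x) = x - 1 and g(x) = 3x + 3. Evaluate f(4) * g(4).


f(4) = 3
g(4) = 15
Product = 45

45


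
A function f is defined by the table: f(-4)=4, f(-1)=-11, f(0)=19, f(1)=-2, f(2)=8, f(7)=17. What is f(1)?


Reading from the table at x = 1

-2


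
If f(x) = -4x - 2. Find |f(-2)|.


f(-2) = 6
|6| = 6

6


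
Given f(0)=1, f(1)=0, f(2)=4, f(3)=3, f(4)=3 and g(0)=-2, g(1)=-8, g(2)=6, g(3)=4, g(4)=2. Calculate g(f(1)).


f(1) = 0
g(0) = -2

-2


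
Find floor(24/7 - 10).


24/7 = 3.4286
3.4286 - 10 = -6.5714
floor(-6.5714) = -7

-7


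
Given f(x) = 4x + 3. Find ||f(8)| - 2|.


f(8) = 35
|35| = 35
|35 - 2| = 33

33


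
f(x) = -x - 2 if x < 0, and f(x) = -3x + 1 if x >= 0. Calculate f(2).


2 satisfies x >= 0
f(2) = -5

-5


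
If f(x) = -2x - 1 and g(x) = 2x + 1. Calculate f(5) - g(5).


f(5) = -11
g(5) = 11
Difference = -22

-22


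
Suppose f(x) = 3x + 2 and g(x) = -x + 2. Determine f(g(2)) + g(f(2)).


f(g(2)) = 2
g(f(2)) = -6
Sum = -4

-4


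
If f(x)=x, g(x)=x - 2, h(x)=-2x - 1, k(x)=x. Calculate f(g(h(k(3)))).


k(3) = 3
h(3) = -7
g(-7) = -9
f(-9) = -9

-9


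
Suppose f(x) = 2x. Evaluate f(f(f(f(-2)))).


f(-2) = -4
f(-4) = -8
f(-8) = -16
f(-16) = -32

-32


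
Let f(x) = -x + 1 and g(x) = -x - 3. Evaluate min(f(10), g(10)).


f(10) = -9
g(10) = -13
min = -13

-13


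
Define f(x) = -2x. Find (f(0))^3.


0


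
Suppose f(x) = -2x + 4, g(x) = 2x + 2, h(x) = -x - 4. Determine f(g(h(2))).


h(2) = -6
g(-6) = -10
f(-10) = 24

24


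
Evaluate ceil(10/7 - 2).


0


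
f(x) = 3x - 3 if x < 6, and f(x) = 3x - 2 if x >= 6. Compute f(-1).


-1 satisfies x < 6
f(-1) = -6

-6


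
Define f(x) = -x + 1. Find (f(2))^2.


f(2) = -1
(-1)^2 = 1

1


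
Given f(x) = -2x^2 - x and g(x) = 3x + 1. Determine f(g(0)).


-3


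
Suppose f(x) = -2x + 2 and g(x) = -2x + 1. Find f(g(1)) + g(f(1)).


f(g(1)) = 4
g(f(1)) = 1
Sum = 5

5


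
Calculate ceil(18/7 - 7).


18/7 = 2.5714
2.5714 - 7 = -4.4286
ceil(-4.4286) = -4

-4


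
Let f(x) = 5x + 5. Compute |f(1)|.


f(1) = 10
|10| = 10

10


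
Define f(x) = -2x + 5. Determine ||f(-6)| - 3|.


f(-6) = 17
|17| = 17
|17 - 3| = 14

14


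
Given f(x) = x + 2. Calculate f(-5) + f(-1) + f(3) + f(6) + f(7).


f(-5) = -3
f(-1) = 1
f(3) = 5
f(6) = 8
f(7) = 9
Sum = 20

20


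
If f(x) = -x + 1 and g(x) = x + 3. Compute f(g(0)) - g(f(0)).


f(g(0)) = -2
g(f(0)) = 4
Difference = -6

-6


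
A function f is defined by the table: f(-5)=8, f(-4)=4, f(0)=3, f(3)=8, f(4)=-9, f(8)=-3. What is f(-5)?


Reading from the table at x = -5

8


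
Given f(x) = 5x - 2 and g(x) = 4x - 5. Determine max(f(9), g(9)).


f(9) = 43
g(9) = 31
max = 43

43


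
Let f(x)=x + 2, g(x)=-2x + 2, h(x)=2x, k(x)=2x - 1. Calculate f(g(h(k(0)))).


k(0) = -1
h(-1) = -2
g(-2) = 6
f(6) = 8

8


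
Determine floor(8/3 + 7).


8/3 = 2.6667
2.6667 + 7 = 9.6667
floor(9.6667) = 9

9


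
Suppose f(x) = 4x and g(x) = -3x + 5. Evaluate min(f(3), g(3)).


f(3) = 12
g(3) = -4
min = -4

-4


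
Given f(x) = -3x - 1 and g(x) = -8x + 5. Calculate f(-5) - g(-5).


f(-5) = 14
g(-5) = 45
Difference = -31

-31


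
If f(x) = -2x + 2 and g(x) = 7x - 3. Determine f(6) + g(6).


f(6) = -10
g(6) = 39
Sum = 29

29


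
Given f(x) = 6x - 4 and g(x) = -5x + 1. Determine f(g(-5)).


g(-5) = 26
f(26) = 152

152


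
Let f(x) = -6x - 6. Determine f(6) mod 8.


f(6) = -42
-42 mod 8 = 6

6


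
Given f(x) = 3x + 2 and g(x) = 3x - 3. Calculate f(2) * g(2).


f(2) = 8
g(2) = 3
Product = 24

24


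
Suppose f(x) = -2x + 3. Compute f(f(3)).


f(3) = -3
f(-3) = 9

9


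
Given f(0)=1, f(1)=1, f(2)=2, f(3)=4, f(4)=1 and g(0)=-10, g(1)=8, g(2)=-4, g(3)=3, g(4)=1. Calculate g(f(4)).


f(4) = 1
g(1) = 8

8


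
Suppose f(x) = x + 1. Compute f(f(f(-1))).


2


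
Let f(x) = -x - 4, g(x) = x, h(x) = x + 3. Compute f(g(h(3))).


h(3) = 6
g(6) = 6
f(6) = -10

-10


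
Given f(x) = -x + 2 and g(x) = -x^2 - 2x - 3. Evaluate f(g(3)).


g(3) = -18
f(-18) = 20

20


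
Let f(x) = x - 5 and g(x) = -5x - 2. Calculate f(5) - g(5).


27


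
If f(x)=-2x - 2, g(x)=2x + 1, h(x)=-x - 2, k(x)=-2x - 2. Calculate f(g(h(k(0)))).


k(0) = -2
h(-2) = 0
g(0) = 1
f(1) = -4

-4


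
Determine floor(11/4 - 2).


11/4 = 2.75
2.75 - 2 = 0.75
floor(0.75) = 0

0


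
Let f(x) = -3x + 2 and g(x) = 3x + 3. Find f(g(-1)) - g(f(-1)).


-16


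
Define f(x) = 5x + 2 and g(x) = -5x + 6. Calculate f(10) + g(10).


f(10) = 52
g(10) = -44
Sum = 8

8


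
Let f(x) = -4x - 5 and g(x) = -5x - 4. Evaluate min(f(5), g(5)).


f(5) = -25
g(5) = -29
min = -29

-29


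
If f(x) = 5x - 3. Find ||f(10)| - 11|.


f(10) = 47
|47| = 47
|47 - 11| = 36

36


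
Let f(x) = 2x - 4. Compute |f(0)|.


f(0) = -4
|-4| = 4

4


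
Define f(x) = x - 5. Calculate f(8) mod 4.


f(8) = 3
3 mod 4 = 3

3


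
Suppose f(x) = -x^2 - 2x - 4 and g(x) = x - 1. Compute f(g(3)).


g(3) = 2
f(2) = (-1)*(2)^2 - 2*(2) - 4 = -12

-12


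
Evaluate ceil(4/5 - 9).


4/5 = 0.8
0.8 - 9 = -8.2
ceil(-8.2) = -8

-8


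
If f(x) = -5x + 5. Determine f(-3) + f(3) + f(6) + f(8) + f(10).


f(-3) = 20
f(3) = -10
f(6) = -25
f(8) = -35
f(10) = -45
Sum = -95

-95


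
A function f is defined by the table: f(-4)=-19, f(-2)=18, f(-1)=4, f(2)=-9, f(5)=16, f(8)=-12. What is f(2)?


Reading from the table at x = 2

-9


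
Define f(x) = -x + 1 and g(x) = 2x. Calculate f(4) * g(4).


-24


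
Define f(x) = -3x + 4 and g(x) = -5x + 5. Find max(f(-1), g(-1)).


f(-1) = 7
g(-1) = 10
max = 10

10


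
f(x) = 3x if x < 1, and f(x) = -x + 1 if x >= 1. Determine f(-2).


-6


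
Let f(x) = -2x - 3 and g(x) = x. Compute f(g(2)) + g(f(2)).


-14


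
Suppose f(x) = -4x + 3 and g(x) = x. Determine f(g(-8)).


g(-8) = -8
f(-8) = 35

35


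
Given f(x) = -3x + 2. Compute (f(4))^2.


f(4) = -10
(-10)^2 = 100

100


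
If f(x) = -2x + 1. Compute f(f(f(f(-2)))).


f(-2) = 5
f(5) = -9
f(-9) = 19
f(19) = -37

-37


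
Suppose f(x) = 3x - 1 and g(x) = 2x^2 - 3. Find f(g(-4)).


86


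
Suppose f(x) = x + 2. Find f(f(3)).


f(3) = 5
f(5) = 7

7


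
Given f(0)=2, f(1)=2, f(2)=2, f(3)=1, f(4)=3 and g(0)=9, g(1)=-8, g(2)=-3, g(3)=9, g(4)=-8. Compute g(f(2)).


f(2) = 2
g(2) = -3

-3


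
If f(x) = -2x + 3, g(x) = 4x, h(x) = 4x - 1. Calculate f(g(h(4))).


h(4) = 15
g(15) = 60
f(60) = -117

-117


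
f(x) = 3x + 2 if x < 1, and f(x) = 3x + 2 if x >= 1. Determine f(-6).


-6 satisfies x < 1
f(-6) = -16

-16


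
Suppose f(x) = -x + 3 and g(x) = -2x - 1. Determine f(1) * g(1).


f(1) = 2
g(1) = -3
Product = -6

-6


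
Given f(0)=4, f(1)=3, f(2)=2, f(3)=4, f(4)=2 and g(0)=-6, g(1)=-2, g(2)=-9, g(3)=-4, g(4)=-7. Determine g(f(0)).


f(0) = 4
g(4) = -7

-7


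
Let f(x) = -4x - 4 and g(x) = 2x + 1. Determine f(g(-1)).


g(-1) = -1
f(-1) = 0

0


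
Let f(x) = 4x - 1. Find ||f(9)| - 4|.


f(9) = 35
|35| = 35
|35 - 4| = 31

31


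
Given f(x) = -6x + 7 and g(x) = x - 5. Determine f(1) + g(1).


f(1) = 1
g(1) = -4
Sum = -3

-3


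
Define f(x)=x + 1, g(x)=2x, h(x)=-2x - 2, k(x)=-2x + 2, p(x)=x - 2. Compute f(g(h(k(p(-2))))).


-43


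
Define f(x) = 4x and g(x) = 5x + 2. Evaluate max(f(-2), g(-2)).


f(-2) = -8
g(-2) = -8
max = -8

-8


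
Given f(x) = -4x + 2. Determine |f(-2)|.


f(-2) = 10
|10| = 10

10


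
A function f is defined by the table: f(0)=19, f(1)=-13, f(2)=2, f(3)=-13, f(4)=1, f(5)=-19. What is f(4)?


Reading from the table at x = 4

1


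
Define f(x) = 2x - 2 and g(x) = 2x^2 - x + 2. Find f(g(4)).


58


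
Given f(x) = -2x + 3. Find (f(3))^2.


f(3) = -3
(-3)^2 = 9

9


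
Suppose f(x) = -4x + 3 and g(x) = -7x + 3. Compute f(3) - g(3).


f(3) = -9
g(3) = -18
Difference = 9

9


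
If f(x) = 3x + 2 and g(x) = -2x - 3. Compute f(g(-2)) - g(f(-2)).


f(g(-2)) = 5
g(f(-2)) = 5
Difference = 0

0


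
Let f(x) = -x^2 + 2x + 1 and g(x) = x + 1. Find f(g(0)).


g(0) = 1
f(1) = (-1)*(1)^2 + 2*(1) + 1 = 2

2


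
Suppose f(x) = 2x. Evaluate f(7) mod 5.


f(7) = 14
14 mod 5 = 4

4


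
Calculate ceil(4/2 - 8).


4/2 = 2
2 - 8 = -6
ceil(-6) = -6

-6


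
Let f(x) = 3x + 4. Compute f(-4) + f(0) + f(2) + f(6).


28


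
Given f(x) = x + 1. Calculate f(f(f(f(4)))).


f(4) = 5
f(5) = 6
f(6) = 7
f(7) = 8

8


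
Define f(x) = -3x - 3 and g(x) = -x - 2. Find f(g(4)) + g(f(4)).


f(g(4)) = 15
g(f(4)) = 13
Sum = 28

28


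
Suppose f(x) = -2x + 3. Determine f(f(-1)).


-7


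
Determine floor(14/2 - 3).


14/2 = 7
7 - 3 = 4
floor(4) = 4

4


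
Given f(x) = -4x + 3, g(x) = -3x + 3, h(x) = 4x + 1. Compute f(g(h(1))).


h(1) = 5
g(5) = -12
f(-12) = 51

51


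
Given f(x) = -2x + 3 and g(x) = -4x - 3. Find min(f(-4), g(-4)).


f(-4) = 11
g(-4) = 13
min = 11

11


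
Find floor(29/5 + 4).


29/5 = 5.8
5.8 + 4 = 9.8
floor(9.8) = 9

9


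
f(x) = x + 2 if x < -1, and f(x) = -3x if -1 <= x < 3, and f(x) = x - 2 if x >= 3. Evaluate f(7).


7 satisfies x >= 3
f(7) = 5

5


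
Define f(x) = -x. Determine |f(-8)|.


f(-8) = 8
|8| = 8

8


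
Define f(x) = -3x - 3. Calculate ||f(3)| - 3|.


f(3) = -12
|-12| = 12
|12 - 3| = 9

9


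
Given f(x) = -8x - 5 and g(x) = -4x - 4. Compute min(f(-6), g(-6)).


f(-6) = 43
g(-6) = 20
min = 20

20


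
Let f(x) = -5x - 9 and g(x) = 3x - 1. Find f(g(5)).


g(5) = 14
f(14) = -79

-79


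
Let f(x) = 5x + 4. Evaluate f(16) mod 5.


f(16) = 84
84 mod 5 = 4

4


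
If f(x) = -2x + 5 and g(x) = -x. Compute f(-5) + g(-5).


20


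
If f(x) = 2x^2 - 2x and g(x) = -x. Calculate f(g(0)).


g(0) = 0
f(0) = 2*(0)^2 - 2*(0) = 0

0


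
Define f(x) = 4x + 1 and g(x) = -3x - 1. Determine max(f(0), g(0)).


f(0) = 1
g(0) = -1
max = 1

1


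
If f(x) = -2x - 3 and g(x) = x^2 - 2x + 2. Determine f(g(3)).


g(3) = 5
f(5) = -13

-13


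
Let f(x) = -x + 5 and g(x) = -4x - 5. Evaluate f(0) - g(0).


f(0) = 5
g(0) = -5
Difference = 10

10


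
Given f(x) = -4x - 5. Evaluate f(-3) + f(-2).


f(-3) = 7
f(-2) = 3
Sum = 10

10


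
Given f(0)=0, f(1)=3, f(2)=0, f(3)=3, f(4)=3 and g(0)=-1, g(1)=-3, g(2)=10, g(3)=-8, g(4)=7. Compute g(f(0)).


f(0) = 0
g(0) = -1

-1


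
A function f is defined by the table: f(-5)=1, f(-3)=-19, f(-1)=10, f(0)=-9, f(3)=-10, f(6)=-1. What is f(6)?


Reading from the table at x = 6

-1


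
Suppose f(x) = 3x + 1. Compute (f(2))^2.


f(2) = 7
(7)^2 = 49

49


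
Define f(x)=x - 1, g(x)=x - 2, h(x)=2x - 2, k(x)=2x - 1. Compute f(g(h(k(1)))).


-3


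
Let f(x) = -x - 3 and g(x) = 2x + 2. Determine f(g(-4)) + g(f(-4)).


f(g(-4)) = 3
g(f(-4)) = 4
Sum = 7

7


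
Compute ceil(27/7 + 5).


27/7 = 3.8571
3.8571 + 5 = 8.8571
ceil(8.8571) = 9

9


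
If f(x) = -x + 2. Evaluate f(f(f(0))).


2


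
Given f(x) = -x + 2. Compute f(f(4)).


f(4) = -2
f(-2) = 4

4


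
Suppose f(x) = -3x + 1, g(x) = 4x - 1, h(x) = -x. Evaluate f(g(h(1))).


h(1) = -1
g(-1) = -5
f(-5) = 16

16


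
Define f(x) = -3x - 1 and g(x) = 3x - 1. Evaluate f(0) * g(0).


1
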